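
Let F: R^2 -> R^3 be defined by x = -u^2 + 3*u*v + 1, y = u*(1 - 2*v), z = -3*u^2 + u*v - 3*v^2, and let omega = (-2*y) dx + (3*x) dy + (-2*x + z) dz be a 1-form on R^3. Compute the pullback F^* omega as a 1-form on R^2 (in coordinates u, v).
F^* omega = (6*u^3 + 27*u^2*v + u^2 + 7*u*v^2 + 3*u*v + 12*u - 3*v^3 - 8*v + 3) du + (5*u^3 - 5*u^2*v - 6*u^2 + 27*u*v^2 - 8*u + 18*v^3 + 12*v) dv

Using F^*(f dg) = (f ∘ F) d(g ∘ F), substitute each coordinate x_i by F_i(u, v) in f_i, and replace dx_i by d F_i = (∂F_i/∂u) du + (∂F_i/∂v) dv.
  For the x component: f_1(F) = 2*u*(2*v - 1); d F_1 = (-2*u + 3*v) du + (3*u) dv
  For the y component: f_2(F) = -3*u^2 + 9*u*v + 3; d F_2 = (1 - 2*v) du + (-2*u) dv
  For the z component: f_3(F) = -u^2 - 5*u*v - 3*v^2 - 2; d F_3 = (-6*u + v) du + (u - 6*v) dv
Combining and collecting du, dv coefficients:
  coeff of du: 6*u^3 + 27*u^2*v + u^2 + 7*u*v^2 + 3*u*v + 12*u - 3*v^3 - 8*v + 3
  coeff of dv: 5*u^3 - 5*u^2*v - 6*u^2 + 27*u*v^2 - 8*u + 18*v^3 + 12*v
F^* omega = (6*u^3 + 27*u^2*v + u^2 + 7*u*v^2 + 3*u*v + 12*u - 3*v^3 - 8*v + 3) du + (5*u^3 - 5*u^2*v - 6*u^2 + 27*u*v^2 - 8*u + 18*v^3 + 12*v) dv.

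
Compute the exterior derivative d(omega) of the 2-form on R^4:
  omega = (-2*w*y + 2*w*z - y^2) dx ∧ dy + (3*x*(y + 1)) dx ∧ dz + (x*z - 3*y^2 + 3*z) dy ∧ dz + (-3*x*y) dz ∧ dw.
d(omega) = (2*w - 3*x + z) dx ∧ dy ∧ dz + (-2*y + 2*z) dx ∧ dy ∧ dw + (-3*y) dx ∧ dz ∧ dw + (-3*x) dy ∧ dz ∧ dw

For a 2-form omega = sum_{i<j} g_{ij} dx_i ∧ dx_j, the exterior derivative is
  d(omega) = sum_{i<j} d(g_{ij}) ∧ dx_i ∧ dx_j = sum_{i<j, k} (∂g_{ij}/∂x_k) dx_k ∧ dx_i ∧ dx_j.
Expand each term, using dx_k ∧ dx_i ∧ dx_j = sgn(permutation) dx_{(a)} ∧ dx_{(b)} ∧ dx_{(c)} with (a < b < c) sorted:
  d(-2*w*y + 2*w*z - y^2) includes (∂/∂z)(-2*w*y + 2*w*z - y^2) dz = (2*w) dz, which multiplied by dx ∧ dy gives (2*w) dx ∧ dy ∧ dz
  d(-2*w*y + 2*w*z - y^2) includes (∂/∂w)(-2*w*y + 2*w*z - y^2) dw = (-2*y + 2*z) dw, which multiplied by dx ∧ dy gives (-2*y + 2*z) dx ∧ dy ∧ dw
  d(3*x*(y + 1)) includes (∂/∂y)(3*x*(y + 1)) dy = (3*x) dy, which multiplied by dx ∧ dz gives (-3*x) dx ∧ dy ∧ dz
  d(x*z - 3*y^2 + 3*z) includes (∂/∂x)(x*z - 3*y^2 + 3*z) dx = (z) dx, which multiplied by dy ∧ dz gives (z) dx ∧ dy ∧ dz
  d(-3*x*y) includes (∂/∂x)(-3*x*y) dx = (-3*y) dx, which multiplied by dz ∧ dw gives (-3*y) dx ∧ dz ∧ dw
  d(-3*x*y) includes (∂/∂y)(-3*x*y) dy = (-3*x) dy, which multiplied by dz ∧ dw gives (-3*x) dy ∧ dz ∧ dw
Collecting like 3-forms: d(omega) = (2*w - 3*x + z) dx ∧ dy ∧ dz + (-2*y + 2*z) dx ∧ dy ∧ dw + (-3*y) dx ∧ dz ∧ dw + (-3*x) dy ∧ dz ∧ dw.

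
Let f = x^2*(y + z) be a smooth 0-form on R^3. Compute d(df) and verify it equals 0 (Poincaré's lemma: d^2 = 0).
d(df) = 0

Step 1: df = sum_i (∂f/∂x_i) dx_i = (2*x*(y + z)) dx + (x^2) dy + (x^2) dz.
Step 2: Apply d again. Using the 1-form formula, the coefficient of dx ∧ dy in d(df) is ∂^2 f/∂x ∂y - ∂^2 f/∂y ∂x = (2*x) - (2*x) = 0 (equality of mixed partials for smooth f).
Similarly for dx ∧ dz and dy ∧ dz — all coefficients vanish. So d(df) = 0.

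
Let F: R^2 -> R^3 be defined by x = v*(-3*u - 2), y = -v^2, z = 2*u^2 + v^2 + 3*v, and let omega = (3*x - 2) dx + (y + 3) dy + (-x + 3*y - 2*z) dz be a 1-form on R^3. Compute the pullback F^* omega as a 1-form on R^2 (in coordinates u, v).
F^* omega = (-16*u^3 + 12*u^2*v + 7*u*v^2 - 16*u*v + 18*v^2 + 6*v) du + (19*u^2*v - 12*u^2 + 6*u*v^2 + 45*u*v + 6*u - 8*v^3 - 23*v^2 - 6*v + 4) dv

Using F^*(f dg) = (f ∘ F) d(g ∘ F), substitute each coordinate x_i by F_i(u, v) in f_i, and replace dx_i by d F_i = (∂F_i/∂u) du + (∂F_i/∂v) dv.
  For the x component: f_1(F) = -9*u*v - 6*v - 2; d F_1 = (-3*v) du + (-3*u - 2) dv
  For the y component: f_2(F) = 3 - v^2; d F_2 = (0) du + (-2*v) dv
  For the z component: f_3(F) = -4*u^2 + 3*u*v - 5*v^2 - 4*v; d F_3 = (4*u) du + (2*v + 3) dv
Combining and collecting du, dv coefficients:
  coeff of du: -16*u^3 + 12*u^2*v + 7*u*v^2 - 16*u*v + 18*v^2 + 6*v
  coeff of dv: 19*u^2*v - 12*u^2 + 6*u*v^2 + 45*u*v + 6*u - 8*v^3 - 23*v^2 - 6*v + 4
F^* omega = (-16*u^3 + 12*u^2*v + 7*u*v^2 - 16*u*v + 18*v^2 + 6*v) du + (19*u^2*v - 12*u^2 + 6*u*v^2 + 45*u*v + 6*u - 8*v^3 - 23*v^2 - 6*v + 4) dv.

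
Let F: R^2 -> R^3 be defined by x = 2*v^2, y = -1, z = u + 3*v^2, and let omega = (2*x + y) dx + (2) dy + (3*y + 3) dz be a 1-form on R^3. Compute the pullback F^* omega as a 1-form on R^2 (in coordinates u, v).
F^* omega = (16*v^3 - 4*v) dv

Using F^*(f dg) = (f ∘ F) d(g ∘ F), substitute each coordinate x_i by F_i(u, v) in f_i, and replace dx_i by d F_i = (∂F_i/∂u) du + (∂F_i/∂v) dv.
  For the x component: f_1(F) = 4*v^2 - 1; d F_1 = (0) du + (4*v) dv
  For the y component: f_2(F) = 2; d F_2 = (0) du + (0) dv
  For the z component: f_3(F) = 0; d F_3 = (1) du + (6*v) dv
Combining and collecting du, dv coefficients:
  coeff of du: 0
  coeff of dv: 16*v^3 - 4*v
F^* omega = (16*v^3 - 4*v) dv.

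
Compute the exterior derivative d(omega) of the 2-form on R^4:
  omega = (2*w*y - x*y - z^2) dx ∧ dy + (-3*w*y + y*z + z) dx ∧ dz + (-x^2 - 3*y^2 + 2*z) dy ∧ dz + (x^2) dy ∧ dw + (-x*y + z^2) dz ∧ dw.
d(omega) = (3*w - 2*x - 3*z) dx ∧ dy ∧ dz + (2*x + 2*y) dx ∧ dy ∧ dw + (-4*y) dx ∧ dz ∧ dw + (-x) dy ∧ dz ∧ dw

For a 2-form omega = sum_{i<j} g_{ij} dx_i ∧ dx_j, the exterior derivative is
  d(omega) = sum_{i<j} d(g_{ij}) ∧ dx_i ∧ dx_j = sum_{i<j, k} (∂g_{ij}/∂x_k) dx_k ∧ dx_i ∧ dx_j.
Expand each term, using dx_k ∧ dx_i ∧ dx_j = sgn(permutation) dx_{(a)} ∧ dx_{(b)} ∧ dx_{(c)} with (a < b < c) sorted:
  d(2*w*y - x*y - z^2) includes (∂/∂z)(2*w*y - x*y - z^2) dz = (-2*z) dz, which multiplied by dx ∧ dy gives (-2*z) dx ∧ dy ∧ dz
  d(2*w*y - x*y - z^2) includes (∂/∂w)(2*w*y - x*y - z^2) dw = (2*y) dw, which multiplied by dx ∧ dy gives (2*y) dx ∧ dy ∧ dw
  d(-3*w*y + y*z + z) includes (∂/∂y)(-3*w*y + y*z + z) dy = (-3*w + z) dy, which multiplied by dx ∧ dz gives (3*w - z) dx ∧ dy ∧ dz
  d(-3*w*y + y*z + z) includes (∂/∂w)(-3*w*y + y*z + z) dw = (-3*y) dw, which multiplied by dx ∧ dz gives (-3*y) dx ∧ dz ∧ dw
  d(-x^2 - 3*y^2 + 2*z) includes (∂/∂x)(-x^2 - 3*y^2 + 2*z) dx = (-2*x) dx, which multiplied by dy ∧ dz gives (-2*x) dx ∧ dy ∧ dz
  d(x^2) includes (∂/∂x)(x^2) dx = (2*x) dx, which multiplied by dy ∧ dw gives (2*x) dx ∧ dy ∧ dw
  d(-x*y + z^2) includes (∂/∂x)(-x*y + z^2) dx = (-y) dx, which multiplied by dz ∧ dw gives (-y) dx ∧ dz ∧ dw
  d(-x*y + z^2) includes (∂/∂y)(-x*y + z^2) dy = (-x) dy, which multiplied by dz ∧ dw gives (-x) dy ∧ dz ∧ dw
Collecting like 3-forms: d(omega) = (3*w - 2*x - 3*z) dx ∧ dy ∧ dz + (2*x + 2*y) dx ∧ dy ∧ dw + (-4*y) dx ∧ dz ∧ dw + (-x) dy ∧ dz ∧ dw.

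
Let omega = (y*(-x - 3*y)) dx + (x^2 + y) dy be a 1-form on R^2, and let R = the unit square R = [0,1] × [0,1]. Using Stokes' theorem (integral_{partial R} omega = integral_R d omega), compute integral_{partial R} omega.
integral_(partial R) omega = 9/2

Stokes: integral_partial_R omega = integral_R d omega with d omega = (∂Q/∂x - ∂P/∂y) dx ∧ dy.
  ∂Q/∂x = 2*x
  ∂P/∂y = -x - 6*y
  integrand = ∂Q/∂x - ∂P/∂y = 3*x + 6*y.
Integrating over R: integral_0^1 integral_0^1 (3*x + 6*y) dx dy = 9/2.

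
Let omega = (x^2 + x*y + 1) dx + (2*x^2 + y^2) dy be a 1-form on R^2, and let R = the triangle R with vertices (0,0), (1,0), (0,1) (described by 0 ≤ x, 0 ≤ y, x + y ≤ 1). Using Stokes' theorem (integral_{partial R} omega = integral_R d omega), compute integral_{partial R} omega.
integral_(partial R) omega = 1/2

Stokes: integral_partial_R omega = integral_R d omega with d omega = (∂Q/∂x - ∂P/∂y) dx ∧ dy.
  ∂Q/∂x = 4*x
  ∂P/∂y = x
  integrand = ∂Q/∂x - ∂P/∂y = 3*x.
Integrating over R: integral_0^1 integral_0^{1-x} (3*x) dy dx = 1/2.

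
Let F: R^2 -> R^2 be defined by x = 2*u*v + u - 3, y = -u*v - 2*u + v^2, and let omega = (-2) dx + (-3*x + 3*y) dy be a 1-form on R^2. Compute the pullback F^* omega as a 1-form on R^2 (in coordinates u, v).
F^* omega = (9*u*v^2 + 27*u*v + 18*u - 3*v^3 - 6*v^2 - 13*v - 20) du + (9*u^2*v + 9*u^2 - 21*u*v^2 - 18*u*v - 13*u + 6*v^3 + 18*v) dv

Using F^*(f dg) = (f ∘ F) d(g ∘ F), substitute each coordinate x_i by F_i(u, v) in f_i, and replace dx_i by d F_i = (∂F_i/∂u) du + (∂F_i/∂v) dv.
  For the x component: f_1(F) = -2; d F_1 = (2*v + 1) du + (2*u) dv
  For the y component: f_2(F) = -9*u*v - 9*u + 3*v^2 + 9; d F_2 = (-v - 2) du + (-u + 2*v) dv
Combining and collecting du, dv coefficients:
  coeff of du: 9*u*v^2 + 27*u*v + 18*u - 3*v^3 - 6*v^2 - 13*v - 20
  coeff of dv: 9*u^2*v + 9*u^2 - 21*u*v^2 - 18*u*v - 13*u + 6*v^3 + 18*v
F^* omega = (9*u*v^2 + 27*u*v + 18*u - 3*v^3 - 6*v^2 - 13*v - 20) du + (9*u^2*v + 9*u^2 - 21*u*v^2 - 18*u*v - 13*u + 6*v^3 + 18*v) dv.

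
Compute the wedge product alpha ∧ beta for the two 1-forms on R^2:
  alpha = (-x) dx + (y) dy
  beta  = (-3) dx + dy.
alpha ∧ beta = (-x + 3*y) dx ∧ dy

Distribute the wedge, using dx_i ∧ dx_j = -dx_j ∧ dx_i and dx_i ∧ dx_i = 0. For each pair (i, j) with i < j, the coefficient of dx_i ∧ dx_j in alpha ∧ beta is (alpha_i * beta_j - alpha_j * beta_i). Collecting: alpha ∧ beta = (-x + 3*y) dx ∧ dy.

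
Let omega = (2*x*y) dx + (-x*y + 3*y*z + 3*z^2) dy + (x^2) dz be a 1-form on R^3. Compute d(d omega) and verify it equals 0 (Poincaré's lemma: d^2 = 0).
d(d omega) = 0

Step 1: d omega = sum_{i<j} (∂f_j/∂x_i - ∂f_i/∂x_j) dx_i ∧ dx_j:
  coeff of dx ∧ dy: -2*x - y
  coeff of dx ∧ dz: 2*x
  coeff of dy ∧ dz: -3*y - 6*z
Step 2: Apply d again to each 2-form coefficient. The only possible 3-form in R^3 is dx ∧ dy ∧ dz, with coefficient
  ∂(coeff of dy∧dz)/∂x - ∂(coeff of dx∧dz)/∂y + ∂(coeff of dx∧dy)/∂z
  = ∂/∂x (-3*y - 6*z) - ∂/∂y (2*x) + ∂/∂z (-2*x - y).
Each of these terms simplifies to sums of mixed partials that cancel in pairs. The result is 0 (by equality of mixed partials for smooth functions — Schwarz / Clairaut).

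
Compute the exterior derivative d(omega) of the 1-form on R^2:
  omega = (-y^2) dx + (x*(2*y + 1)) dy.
d(omega) = (4*y + 1) dx ∧ dy

For a 1-form omega = sum_i f_i dx_i, the exterior derivative is
  d(omega) = sum_{i < j} (∂f_j/∂x_i - ∂f_i/∂x_j) dx_i ∧ dx_j.
  coefficient of dx ∧ dy: ∂f_2/∂x - ∂f_1/∂y = ∂(x*(2*y + 1))/∂x - ∂(-y^2)/∂y = 4*y + 1
Assembling: d(omega) = (4*y + 1) dx ∧ dy.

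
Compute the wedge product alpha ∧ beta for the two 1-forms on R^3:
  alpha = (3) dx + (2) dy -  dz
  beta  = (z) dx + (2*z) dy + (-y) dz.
alpha ∧ beta = (4*z) dx ∧ dy + (-3*y + z) dx ∧ dz + (-2*y + 2*z) dy ∧ dz

Distribute the wedge, using dx_i ∧ dx_j = -dx_j ∧ dx_i and dx_i ∧ dx_i = 0. For each pair (i, j) with i < j, the coefficient of dx_i ∧ dx_j in alpha ∧ beta is (alpha_i * beta_j - alpha_j * beta_i). Collecting: alpha ∧ beta = (4*z) dx ∧ dy + (-3*y + z) dx ∧ dz + (-2*y + 2*z) dy ∧ dz.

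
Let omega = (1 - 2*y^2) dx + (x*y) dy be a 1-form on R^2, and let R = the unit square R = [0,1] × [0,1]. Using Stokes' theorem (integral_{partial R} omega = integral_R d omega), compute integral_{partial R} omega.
integral_(partial R) omega = 5/2

Stokes: integral_partial_R omega = integral_R d omega with d omega = (∂Q/∂x - ∂P/∂y) dx ∧ dy.
  ∂Q/∂x = y
  ∂P/∂y = -4*y
  integrand = ∂Q/∂x - ∂P/∂y = 5*y.
Integrating over R: integral_0^1 integral_0^1 (5*y) dx dy = 5/2.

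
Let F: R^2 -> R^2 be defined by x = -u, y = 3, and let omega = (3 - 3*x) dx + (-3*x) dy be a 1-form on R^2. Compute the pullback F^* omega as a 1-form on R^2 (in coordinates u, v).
F^* omega = (-3*u - 3) du

Using F^*(f dg) = (f ∘ F) d(g ∘ F), substitute each coordinate x_i by F_i(u, v) in f_i, and replace dx_i by d F_i = (∂F_i/∂u) du + (∂F_i/∂v) dv.
  For the x component: f_1(F) = 3*u + 3; d F_1 = (-1) du + (0) dv
  For the y component: f_2(F) = 3*u; d F_2 = (0) du + (0) dv
Combining and collecting du, dv coefficients:
  coeff of du: -3*u - 3
  coeff of dv: 0
F^* omega = (-3*u - 3) du.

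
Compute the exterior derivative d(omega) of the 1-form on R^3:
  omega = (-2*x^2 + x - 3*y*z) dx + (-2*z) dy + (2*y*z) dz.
d(omega) = (3*z) dx ∧ dy + (3*y) dx ∧ dz + (2*z + 2) dy ∧ dz

For a 1-form omega = sum_i f_i dx_i, the exterior derivative is
  d(omega) = sum_{i < j} (∂f_j/∂x_i - ∂f_i/∂x_j) dx_i ∧ dx_j.
  coefficient of dx ∧ dy: ∂f_2/∂x - ∂f_1/∂y = ∂(-2*z)/∂x - ∂(-2*x^2 + x - 3*y*z)/∂y = 3*z
  coefficient of dx ∧ dz: ∂f_3/∂x - ∂f_1/∂z = ∂(2*y*z)/∂x - ∂(-2*x^2 + x - 3*y*z)/∂z = 3*y
  coefficient of dy ∧ dz: ∂f_3/∂y - ∂f_2/∂z = ∂(2*y*z)/∂y - ∂(-2*z)/∂z = 2*z + 2
Assembling: d(omega) = (3*z) dx ∧ dy + (3*y) dx ∧ dz + (2*z + 2) dy ∧ dz.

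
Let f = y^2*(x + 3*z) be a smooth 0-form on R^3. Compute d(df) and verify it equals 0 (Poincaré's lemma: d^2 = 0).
d(df) = 0

Step 1: df = sum_i (∂f/∂x_i) dx_i = (y^2) dx + (2*y*(x + 3*z)) dy + (3*y^2) dz.
Step 2: Apply d again. Using the 1-form formula, the coefficient of dx ∧ dy in d(df) is ∂^2 f/∂x ∂y - ∂^2 f/∂y ∂x = (2*y) - (2*y) = 0 (equality of mixed partials for smooth f).
Similarly for dx ∧ dz and dy ∧ dz — all coefficients vanish. So d(df) = 0.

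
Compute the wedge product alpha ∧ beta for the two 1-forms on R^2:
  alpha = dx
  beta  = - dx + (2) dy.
alpha ∧ beta = (2) dx ∧ dy

Distribute the wedge, using dx_i ∧ dx_j = -dx_j ∧ dx_i and dx_i ∧ dx_i = 0. For each pair (i, j) with i < j, the coefficient of dx_i ∧ dx_j in alpha ∧ beta is (alpha_i * beta_j - alpha_j * beta_i). Collecting: alpha ∧ beta = (2) dx ∧ dy.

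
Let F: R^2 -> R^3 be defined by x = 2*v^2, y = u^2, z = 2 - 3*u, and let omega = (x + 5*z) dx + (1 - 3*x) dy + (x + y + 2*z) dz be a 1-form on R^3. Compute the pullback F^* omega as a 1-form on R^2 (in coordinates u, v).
F^* omega = (-3*u^2 - 12*u*v^2 + 20*u - 6*v^2 - 12) du + (4*v*(-15*u + 2*v^2 + 10)) dv

Using F^*(f dg) = (f ∘ F) d(g ∘ F), substitute each coordinate x_i by F_i(u, v) in f_i, and replace dx_i by d F_i = (∂F_i/∂u) du + (∂F_i/∂v) dv.
  For the x component: f_1(F) = -15*u + 2*v^2 + 10; d F_1 = (0) du + (4*v) dv
  For the y component: f_2(F) = 1 - 6*v^2; d F_2 = (2*u) du + (0) dv
  For the z component: f_3(F) = u^2 - 6*u + 2*v^2 + 4; d F_3 = (-3) du + (0) dv
Combining and collecting du, dv coefficients:
  coeff of du: -3*u^2 - 12*u*v^2 + 20*u - 6*v^2 - 12
  coeff of dv: 4*v*(-15*u + 2*v^2 + 10)
F^* omega = (-3*u^2 - 12*u*v^2 + 20*u - 6*v^2 - 12) du + (4*v*(-15*u + 2*v^2 + 10)) dv.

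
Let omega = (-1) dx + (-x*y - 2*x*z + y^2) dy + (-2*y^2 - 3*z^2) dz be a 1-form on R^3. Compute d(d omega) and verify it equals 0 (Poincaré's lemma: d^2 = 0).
d(d omega) = 0

Step 1: d omega = sum_{i<j} (∂f_j/∂x_i - ∂f_i/∂x_j) dx_i ∧ dx_j:
  coeff of dx ∧ dy: -y - 2*z
  coeff of dx ∧ dz: 0
  coeff of dy ∧ dz: 2*x - 4*y
Step 2: Apply d again to each 2-form coefficient. The only possible 3-form in R^3 is dx ∧ dy ∧ dz, with coefficient
  ∂(coeff of dy∧dz)/∂x - ∂(coeff of dx∧dz)/∂y + ∂(coeff of dx∧dy)/∂z
  = ∂/∂x (2*x - 4*y) - ∂/∂y (0) + ∂/∂z (-y - 2*z).
Each of these terms simplifies to sums of mixed partials that cancel in pairs. The result is 0 (by equality of mixed partials for smooth functions — Schwarz / Clairaut).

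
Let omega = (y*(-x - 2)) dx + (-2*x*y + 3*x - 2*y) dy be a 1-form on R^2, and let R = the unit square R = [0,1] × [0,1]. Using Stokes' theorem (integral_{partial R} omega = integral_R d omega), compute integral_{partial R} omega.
integral_(partial R) omega = 9/2

Stokes: integral_partial_R omega = integral_R d omega with d omega = (∂Q/∂x - ∂P/∂y) dx ∧ dy.
  ∂Q/∂x = 3 - 2*y
  ∂P/∂y = -x - 2
  integrand = ∂Q/∂x - ∂P/∂y = x - 2*y + 5.
Integrating over R: integral_0^1 integral_0^1 (x - 2*y + 5) dx dy = 9/2.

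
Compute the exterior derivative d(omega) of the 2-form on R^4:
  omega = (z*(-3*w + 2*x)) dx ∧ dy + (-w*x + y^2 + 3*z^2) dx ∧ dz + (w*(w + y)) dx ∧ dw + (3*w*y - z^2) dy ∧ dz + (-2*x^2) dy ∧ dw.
d(omega) = (-3*w + 2*x - 2*y) dx ∧ dy ∧ dz + (-w - 4*x - 3*z) dx ∧ dy ∧ dw + (-x) dx ∧ dz ∧ dw + (3*y) dy ∧ dz ∧ dw

For a 2-form omega = sum_{i<j} g_{ij} dx_i ∧ dx_j, the exterior derivative is
  d(omega) = sum_{i<j} d(g_{ij}) ∧ dx_i ∧ dx_j = sum_{i<j, k} (∂g_{ij}/∂x_k) dx_k ∧ dx_i ∧ dx_j.
Expand each term, using dx_k ∧ dx_i ∧ dx_j = sgn(permutation) dx_{(a)} ∧ dx_{(b)} ∧ dx_{(c)} with (a < b < c) sorted:
  d(z*(-3*w + 2*x)) includes (∂/∂z)(z*(-3*w + 2*x)) dz = (-3*w + 2*x) dz, which multiplied by dx ∧ dy gives (-3*w + 2*x) dx ∧ dy ∧ dz
  d(z*(-3*w + 2*x)) includes (∂/∂w)(z*(-3*w + 2*x)) dw = (-3*z) dw, which multiplied by dx ∧ dy gives (-3*z) dx ∧ dy ∧ dw
  d(-w*x + y^2 + 3*z^2) includes (∂/∂y)(-w*x + y^2 + 3*z^2) dy = (2*y) dy, which multiplied by dx ∧ dz gives (-2*y) dx ∧ dy ∧ dz
  d(-w*x + y^2 + 3*z^2) includes (∂/∂w)(-w*x + y^2 + 3*z^2) dw = (-x) dw, which multiplied by dx ∧ dz gives (-x) dx ∧ dz ∧ dw
  d(w*(w + y)) includes (∂/∂y)(w*(w + y)) dy = (w) dy, which multiplied by dx ∧ dw gives (-w) dx ∧ dy ∧ dw
  d(3*w*y - z^2) includes (∂/∂w)(3*w*y - z^2) dw = (3*y) dw, which multiplied by dy ∧ dz gives (3*y) dy ∧ dz ∧ dw
  d(-2*x^2) includes (∂/∂x)(-2*x^2) dx = (-4*x) dx, which multiplied by dy ∧ dw gives (-4*x) dx ∧ dy ∧ dw
Collecting like 3-forms: d(omega) = (-3*w + 2*x - 2*y) dx ∧ dy ∧ dz + (-w - 4*x - 3*z) dx ∧ dy ∧ dw + (-x) dx ∧ dz ∧ dw + (3*y) dy ∧ dz ∧ dw.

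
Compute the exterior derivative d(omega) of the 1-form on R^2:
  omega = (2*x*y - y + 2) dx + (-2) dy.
d(omega) = (1 - 2*x) dx ∧ dy

For a 1-form omega = sum_i f_i dx_i, the exterior derivative is
  d(omega) = sum_{i < j} (∂f_j/∂x_i - ∂f_i/∂x_j) dx_i ∧ dx_j.
  coefficient of dx ∧ dy: ∂f_2/∂x - ∂f_1/∂y = ∂(-2)/∂x - ∂(2*x*y - y + 2)/∂y = 1 - 2*x
Assembling: d(omega) = (1 - 2*x) dx ∧ dy.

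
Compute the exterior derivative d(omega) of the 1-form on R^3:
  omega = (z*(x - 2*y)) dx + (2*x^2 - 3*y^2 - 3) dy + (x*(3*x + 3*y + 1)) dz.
d(omega) = (4*x + 2*z) dx ∧ dy + (5*x + 5*y + 1) dx ∧ dz + (3*x) dy ∧ dz

For a 1-form omega = sum_i f_i dx_i, the exterior derivative is
  d(omega) = sum_{i < j} (∂f_j/∂x_i - ∂f_i/∂x_j) dx_i ∧ dx_j.
  coefficient of dx ∧ dy: ∂f_2/∂x - ∂f_1/∂y = ∂(2*x^2 - 3*y^2 - 3)/∂x - ∂(z*(x - 2*y))/∂y = 4*x + 2*z
  coefficient of dx ∧ dz: ∂f_3/∂x - ∂f_1/∂z = ∂(x*(3*x + 3*y + 1))/∂x - ∂(z*(x - 2*y))/∂z = 5*x + 5*y + 1
  coefficient of dy ∧ dz: ∂f_3/∂y - ∂f_2/∂z = ∂(x*(3*x + 3*y + 1))/∂y - ∂(2*x^2 - 3*y^2 - 3)/∂z = 3*x
Assembling: d(omega) = (4*x + 2*z) dx ∧ dy + (5*x + 5*y + 1) dx ∧ dz + (3*x) dy ∧ dz.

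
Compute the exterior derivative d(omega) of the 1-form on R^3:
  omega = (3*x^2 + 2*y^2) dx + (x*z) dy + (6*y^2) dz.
d(omega) = (-4*y + z) dx ∧ dy + (-x + 12*y) dy ∧ dz

For a 1-form omega = sum_i f_i dx_i, the exterior derivative is
  d(omega) = sum_{i < j} (∂f_j/∂x_i - ∂f_i/∂x_j) dx_i ∧ dx_j.
  coefficient of dx ∧ dy: ∂f_2/∂x - ∂f_1/∂y = ∂(x*z)/∂x - ∂(3*x^2 + 2*y^2)/∂y = -4*y + z
  coefficient of dy ∧ dz: ∂f_3/∂y - ∂f_2/∂z = ∂(6*y^2)/∂y - ∂(x*z)/∂z = -x + 12*y
Assembling: d(omega) = (-4*y + z) dx ∧ dy + (-x + 12*y) dy ∧ dz.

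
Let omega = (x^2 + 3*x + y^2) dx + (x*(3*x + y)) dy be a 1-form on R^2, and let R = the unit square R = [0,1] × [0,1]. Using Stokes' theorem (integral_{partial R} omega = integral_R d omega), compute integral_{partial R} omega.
integral_(partial R) omega = 5/2

Stokes: integral_partial_R omega = integral_R d omega with d omega = (∂Q/∂x - ∂P/∂y) dx ∧ dy.
  ∂Q/∂x = 6*x + y
  ∂P/∂y = 2*y
  integrand = ∂Q/∂x - ∂P/∂y = 6*x - y.
Integrating over R: integral_0^1 integral_0^1 (6*x - y) dx dy = 5/2.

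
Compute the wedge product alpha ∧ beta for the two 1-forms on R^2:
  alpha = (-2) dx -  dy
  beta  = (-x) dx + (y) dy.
alpha ∧ beta = (-x - 2*y) dx ∧ dy

Distribute the wedge, using dx_i ∧ dx_j = -dx_j ∧ dx_i and dx_i ∧ dx_i = 0. For each pair (i, j) with i < j, the coefficient of dx_i ∧ dx_j in alpha ∧ beta is (alpha_i * beta_j - alpha_j * beta_i). Collecting: alpha ∧ beta = (-x - 2*y) dx ∧ dy.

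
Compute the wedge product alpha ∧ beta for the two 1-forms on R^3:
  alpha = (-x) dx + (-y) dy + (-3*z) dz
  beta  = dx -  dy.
alpha ∧ beta = (x + y) dx ∧ dy + (3*z) dx ∧ dz + (-3*z) dy ∧ dz

Distribute the wedge, using dx_i ∧ dx_j = -dx_j ∧ dx_i and dx_i ∧ dx_i = 0. For each pair (i, j) with i < j, the coefficient of dx_i ∧ dx_j in alpha ∧ beta is (alpha_i * beta_j - alpha_j * beta_i). Collecting: alpha ∧ beta = (x + y) dx ∧ dy + (3*z) dx ∧ dz + (-3*z) dy ∧ dz.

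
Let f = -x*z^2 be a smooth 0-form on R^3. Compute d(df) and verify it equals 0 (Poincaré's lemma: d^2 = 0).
d(df) = 0

Step 1: df = sum_i (∂f/∂x_i) dx_i = (-z^2) dx + (0) dy + (-2*x*z) dz.
Step 2: Apply d again. Using the 1-form formula, the coefficient of dx ∧ dy in d(df) is ∂^2 f/∂x ∂y - ∂^2 f/∂y ∂x = (0) - (0) = 0 (equality of mixed partials for smooth f).
Similarly for dx ∧ dz and dy ∧ dz — all coefficients vanish. So d(df) = 0.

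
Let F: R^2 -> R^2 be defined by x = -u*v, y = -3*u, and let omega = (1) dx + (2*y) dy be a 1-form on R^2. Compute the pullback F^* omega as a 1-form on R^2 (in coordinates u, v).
F^* omega = (18*u - v) du + (-u) dv

Using F^*(f dg) = (f ∘ F) d(g ∘ F), substitute each coordinate x_i by F_i(u, v) in f_i, and replace dx_i by d F_i = (∂F_i/∂u) du + (∂F_i/∂v) dv.
  For the x component: f_1(F) = 1; d F_1 = (-v) du + (-u) dv
  For the y component: f_2(F) = -6*u; d F_2 = (-3) du + (0) dv
Combining and collecting du, dv coefficients:
  coeff of du: 18*u - v
  coeff of dv: -u
F^* omega = (18*u - v) du + (-u) dv.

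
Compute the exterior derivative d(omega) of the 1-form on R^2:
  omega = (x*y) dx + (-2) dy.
d(omega) = (-x) dx ∧ dy

For a 1-form omega = sum_i f_i dx_i, the exterior derivative is
  d(omega) = sum_{i < j} (∂f_j/∂x_i - ∂f_i/∂x_j) dx_i ∧ dx_j.
  coefficient of dx ∧ dy: ∂f_2/∂x - ∂f_1/∂y = ∂(-2)/∂x - ∂(x*y)/∂y = -x
Assembling: d(omega) = (-x) dx ∧ dy.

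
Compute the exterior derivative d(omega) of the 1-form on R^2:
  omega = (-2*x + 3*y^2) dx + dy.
d(omega) = (-6*y) dx ∧ dy

For a 1-form omega = sum_i f_i dx_i, the exterior derivative is
  d(omega) = sum_{i < j} (∂f_j/∂x_i - ∂f_i/∂x_j) dx_i ∧ dx_j.
  coefficient of dx ∧ dy: ∂f_2/∂x - ∂f_1/∂y = ∂(1)/∂x - ∂(-2*x + 3*y^2)/∂y = -6*y
Assembling: d(omega) = (-6*y) dx ∧ dy.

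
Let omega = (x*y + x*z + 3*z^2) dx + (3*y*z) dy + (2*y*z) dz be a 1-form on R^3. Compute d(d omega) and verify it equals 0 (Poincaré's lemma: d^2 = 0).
d(d omega) = 0

Step 1: d omega = sum_{i<j} (∂f_j/∂x_i - ∂f_i/∂x_j) dx_i ∧ dx_j:
  coeff of dx ∧ dy: -x
  coeff of dx ∧ dz: -x - 6*z
  coeff of dy ∧ dz: -3*y + 2*z
Step 2: Apply d again to each 2-form coefficient. The only possible 3-form in R^3 is dx ∧ dy ∧ dz, with coefficient
  ∂(coeff of dy∧dz)/∂x - ∂(coeff of dx∧dz)/∂y + ∂(coeff of dx∧dy)/∂z
  = ∂/∂x (-3*y + 2*z) - ∂/∂y (-x - 6*z) + ∂/∂z (-x).
Each of these terms simplifies to sums of mixed partials that cancel in pairs. The result is 0 (by equality of mixed partials for smooth functions — Schwarz / Clairaut).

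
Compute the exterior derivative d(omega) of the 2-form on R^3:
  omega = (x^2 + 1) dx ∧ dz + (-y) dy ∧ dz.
d(omega) = 0

For a 2-form omega = sum_{i<j} g_{ij} dx_i ∧ dx_j, the exterior derivative is
  d(omega) = sum_{i<j} d(g_{ij}) ∧ dx_i ∧ dx_j = sum_{i<j, k} (∂g_{ij}/∂x_k) dx_k ∧ dx_i ∧ dx_j.
Expand each term, using dx_k ∧ dx_i ∧ dx_j = sgn(permutation) dx_{(a)} ∧ dx_{(b)} ∧ dx_{(c)} with (a < b < c) sorted:

Collecting like 3-forms: d(omega) = 0.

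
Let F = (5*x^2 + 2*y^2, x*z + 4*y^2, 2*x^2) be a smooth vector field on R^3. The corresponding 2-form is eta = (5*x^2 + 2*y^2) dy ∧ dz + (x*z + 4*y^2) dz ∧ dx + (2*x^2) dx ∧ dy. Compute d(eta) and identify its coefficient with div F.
d(eta) = (10*x + 8*y) dx ∧ dy ∧ dz; div F = 10*x + 8*y

For a 2-form in R^3 of the form above, applying d gives a 3-form with coefficient ∂P/∂x + ∂Q/∂y + ∂R/∂z:
  ∂P/∂x = 10*x
  ∂Q/∂y = 8*y
  ∂R/∂z = 0
Sum = 10*x + 8*y, which is exactly div F.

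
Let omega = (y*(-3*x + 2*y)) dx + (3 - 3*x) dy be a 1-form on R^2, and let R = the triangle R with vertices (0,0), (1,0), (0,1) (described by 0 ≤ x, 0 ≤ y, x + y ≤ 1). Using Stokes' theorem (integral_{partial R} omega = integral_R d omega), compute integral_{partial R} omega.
integral_(partial R) omega = -5/3

Stokes: integral_partial_R omega = integral_R d omega with d omega = (∂Q/∂x - ∂P/∂y) dx ∧ dy.
  ∂Q/∂x = -3
  ∂P/∂y = -3*x + 4*y
  integrand = ∂Q/∂x - ∂P/∂y = 3*x - 4*y - 3.
Integrating over R: integral_0^1 integral_0^{1-x} (3*x - 4*y - 3) dy dx = -5/3.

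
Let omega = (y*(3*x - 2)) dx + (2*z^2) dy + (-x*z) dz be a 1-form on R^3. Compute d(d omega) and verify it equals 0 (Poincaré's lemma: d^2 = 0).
d(d omega) = 0

Step 1: d omega = sum_{i<j} (∂f_j/∂x_i - ∂f_i/∂x_j) dx_i ∧ dx_j:
  coeff of dx ∧ dy: 2 - 3*x
  coeff of dx ∧ dz: -z
  coeff of dy ∧ dz: -4*z
Step 2: Apply d again to each 2-form coefficient. The only possible 3-form in R^3 is dx ∧ dy ∧ dz, with coefficient
  ∂(coeff of dy∧dz)/∂x - ∂(coeff of dx∧dz)/∂y + ∂(coeff of dx∧dy)/∂z
  = ∂/∂x (-4*z) - ∂/∂y (-z) + ∂/∂z (2 - 3*x).
Each of these terms simplifies to sums of mixed partials that cancel in pairs. The result is 0 (by equality of mixed partials for smooth functions — Schwarz / Clairaut).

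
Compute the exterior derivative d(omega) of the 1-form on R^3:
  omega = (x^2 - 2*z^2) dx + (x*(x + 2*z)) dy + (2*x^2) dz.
d(omega) = (2*x + 2*z) dx ∧ dy + (4*x + 4*z) dx ∧ dz + (-2*x) dy ∧ dz

For a 1-form omega = sum_i f_i dx_i, the exterior derivative is
  d(omega) = sum_{i < j} (∂f_j/∂x_i - ∂f_i/∂x_j) dx_i ∧ dx_j.
  coefficient of dx ∧ dy: ∂f_2/∂x - ∂f_1/∂y = ∂(x*(x + 2*z))/∂x - ∂(x^2 - 2*z^2)/∂y = 2*x + 2*z
  coefficient of dx ∧ dz: ∂f_3/∂x - ∂f_1/∂z = ∂(2*x^2)/∂x - ∂(x^2 - 2*z^2)/∂z = 4*x + 4*z
  coefficient of dy ∧ dz: ∂f_3/∂y - ∂f_2/∂z = ∂(2*x^2)/∂y - ∂(x*(x + 2*z))/∂z = -2*x
Assembling: d(omega) = (2*x + 2*z) dx ∧ dy + (4*x + 4*z) dx ∧ dz + (-2*x) dy ∧ dz.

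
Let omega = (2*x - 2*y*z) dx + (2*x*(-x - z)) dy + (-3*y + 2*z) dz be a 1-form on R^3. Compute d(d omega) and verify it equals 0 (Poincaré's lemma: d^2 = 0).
d(d omega) = 0

Step 1: d omega = sum_{i<j} (∂f_j/∂x_i - ∂f_i/∂x_j) dx_i ∧ dx_j:
  coeff of dx ∧ dy: -4*x
  coeff of dx ∧ dz: 2*y
  coeff of dy ∧ dz: 2*x - 3
Step 2: Apply d again to each 2-form coefficient. The only possible 3-form in R^3 is dx ∧ dy ∧ dz, with coefficient
  ∂(coeff of dy∧dz)/∂x - ∂(coeff of dx∧dz)/∂y + ∂(coeff of dx∧dy)/∂z
  = ∂/∂x (2*x - 3) - ∂/∂y (2*y) + ∂/∂z (-4*x).
Each of these terms simplifies to sums of mixed partials that cancel in pairs. The result is 0 (by equality of mixed partials for smooth functions — Schwarz / Clairaut).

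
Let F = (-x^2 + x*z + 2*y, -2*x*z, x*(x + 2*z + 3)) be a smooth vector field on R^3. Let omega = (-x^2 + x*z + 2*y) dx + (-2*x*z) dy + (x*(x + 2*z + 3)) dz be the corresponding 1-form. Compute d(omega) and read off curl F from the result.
d(omega) = (2*x) dy ∧ dz + (-x - 2*z - 3) dz ∧ dx + (-2*z - 2) dx ∧ dy; curl F = (2*x, -x - 2*z - 3, -2*z - 2)

d omega = sum_{i<j} (∂f_j/∂x_i - ∂f_i/∂x_j) dx_i ∧ dx_j. Under the identification (dy ∧ dz, dz ∧ dx, dx ∧ dy) ↔ (e_x, e_y, e_z), the coefficients are exactly the components of curl F. Compute:
  ∂R/∂y - ∂Q/∂z = (0) - (-2*x) = 2*x
  ∂P/∂z - ∂R/∂x = (x) - (2*x + 2*z + 3) = -x - 2*z - 3
  ∂Q/∂x - ∂P/∂y = (-2*z) - (2) = -2*z - 2.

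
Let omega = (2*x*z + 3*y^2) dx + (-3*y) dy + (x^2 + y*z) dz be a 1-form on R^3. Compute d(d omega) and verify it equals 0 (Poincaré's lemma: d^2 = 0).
d(d omega) = 0

Step 1: d omega = sum_{i<j} (∂f_j/∂x_i - ∂f_i/∂x_j) dx_i ∧ dx_j:
  coeff of dx ∧ dy: -6*y
  coeff of dx ∧ dz: 0
  coeff of dy ∧ dz: z
Step 2: Apply d again to each 2-form coefficient. The only possible 3-form in R^3 is dx ∧ dy ∧ dz, with coefficient
  ∂(coeff of dy∧dz)/∂x - ∂(coeff of dx∧dz)/∂y + ∂(coeff of dx∧dy)/∂z
  = ∂/∂x (z) - ∂/∂y (0) + ∂/∂z (-6*y).
Each of these terms simplifies to sums of mixed partials that cancel in pairs. The result is 0 (by equality of mixed partials for smooth functions — Schwarz / Clairaut).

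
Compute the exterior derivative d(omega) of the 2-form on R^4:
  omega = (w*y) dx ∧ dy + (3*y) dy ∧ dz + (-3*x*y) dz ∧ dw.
d(omega) = (y) dx ∧ dy ∧ dw + (-3*y) dx ∧ dz ∧ dw + (-3*x) dy ∧ dz ∧ dw

For a 2-form omega = sum_{i<j} g_{ij} dx_i ∧ dx_j, the exterior derivative is
  d(omega) = sum_{i<j} d(g_{ij}) ∧ dx_i ∧ dx_j = sum_{i<j, k} (∂g_{ij}/∂x_k) dx_k ∧ dx_i ∧ dx_j.
Expand each term, using dx_k ∧ dx_i ∧ dx_j = sgn(permutation) dx_{(a)} ∧ dx_{(b)} ∧ dx_{(c)} with (a < b < c) sorted:
  d(w*y) includes (∂/∂w)(w*y) dw = (y) dw, which multiplied by dx ∧ dy gives (y) dx ∧ dy ∧ dw
  d(-3*x*y) includes (∂/∂x)(-3*x*y) dx = (-3*y) dx, which multiplied by dz ∧ dw gives (-3*y) dx ∧ dz ∧ dw
  d(-3*x*y) includes (∂/∂y)(-3*x*y) dy = (-3*x) dy, which multiplied by dz ∧ dw gives (-3*x) dy ∧ dz ∧ dw
Collecting like 3-forms: d(omega) = (y) dx ∧ dy ∧ dw + (-3*y) dx ∧ dz ∧ dw + (-3*x) dy ∧ dz ∧ dw.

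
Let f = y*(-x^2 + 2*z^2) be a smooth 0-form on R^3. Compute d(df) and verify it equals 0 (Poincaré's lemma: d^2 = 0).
d(df) = 0

Step 1: df = sum_i (∂f/∂x_i) dx_i = (-2*x*y) dx + (-x^2 + 2*z^2) dy + (4*y*z) dz.
Step 2: Apply d again. Using the 1-form formula, the coefficient of dx ∧ dy in d(df) is ∂^2 f/∂x ∂y - ∂^2 f/∂y ∂x = (-2*x) - (-2*x) = 0 (equality of mixed partials for smooth f).
Similarly for dx ∧ dz and dy ∧ dz — all coefficients vanish. So d(df) = 0.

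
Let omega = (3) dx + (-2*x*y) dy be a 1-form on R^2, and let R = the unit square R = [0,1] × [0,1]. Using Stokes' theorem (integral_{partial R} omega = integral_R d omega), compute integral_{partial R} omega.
integral_(partial R) omega = -1

Stokes: integral_partial_R omega = integral_R d omega with d omega = (∂Q/∂x - ∂P/∂y) dx ∧ dy.
  ∂Q/∂x = -2*y
  ∂P/∂y = 0
  integrand = ∂Q/∂x - ∂P/∂y = -2*y.
Integrating over R: integral_0^1 integral_0^1 (-2*y) dx dy = -1.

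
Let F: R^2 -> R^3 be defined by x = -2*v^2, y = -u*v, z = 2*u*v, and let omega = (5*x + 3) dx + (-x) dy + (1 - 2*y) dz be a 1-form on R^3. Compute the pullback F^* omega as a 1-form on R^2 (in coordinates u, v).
F^* omega = (2*v*(2*u*v - v^2 + 1)) du + (4*u^2*v - 2*u*v^2 + 2*u + 40*v^3 - 12*v) dv

Using F^*(f dg) = (f ∘ F) d(g ∘ F), substitute each coordinate x_i by F_i(u, v) in f_i, and replace dx_i by d F_i = (∂F_i/∂u) du + (∂F_i/∂v) dv.
  For the x component: f_1(F) = 3 - 10*v^2; d F_1 = (0) du + (-4*v) dv
  For the y component: f_2(F) = 2*v^2; d F_2 = (-v) du + (-u) dv
  For the z component: f_3(F) = 2*u*v + 1; d F_3 = (2*v) du + (2*u) dv
Combining and collecting du, dv coefficients:
  coeff of du: 2*v*(2*u*v - v^2 + 1)
  coeff of dv: 4*u^2*v - 2*u*v^2 + 2*u + 40*v^3 - 12*v
F^* omega = (2*v*(2*u*v - v^2 + 1)) du + (4*u^2*v - 2*u*v^2 + 2*u + 40*v^3 - 12*v) dv.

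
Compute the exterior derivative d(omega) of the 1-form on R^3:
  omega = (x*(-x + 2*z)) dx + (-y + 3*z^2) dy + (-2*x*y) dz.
d(omega) = (-2*x - 2*y) dx ∧ dz + (-2*x - 6*z) dy ∧ dz

For a 1-form omega = sum_i f_i dx_i, the exterior derivative is
  d(omega) = sum_{i < j} (∂f_j/∂x_i - ∂f_i/∂x_j) dx_i ∧ dx_j.
  coefficient of dx ∧ dz: ∂f_3/∂x - ∂f_1/∂z = ∂(-2*x*y)/∂x - ∂(x*(-x + 2*z))/∂z = -2*x - 2*y
  coefficient of dy ∧ dz: ∂f_3/∂y - ∂f_2/∂z = ∂(-2*x*y)/∂y - ∂(-y + 3*z^2)/∂z = -2*x - 6*z
Assembling: d(omega) = (-2*x - 2*y) dx ∧ dz + (-2*x - 6*z) dy ∧ dz.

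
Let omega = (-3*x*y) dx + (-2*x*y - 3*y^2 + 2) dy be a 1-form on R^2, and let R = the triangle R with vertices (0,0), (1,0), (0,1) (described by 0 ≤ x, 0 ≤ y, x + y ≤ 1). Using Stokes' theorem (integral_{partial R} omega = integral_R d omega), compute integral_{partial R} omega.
integral_(partial R) omega = 1/6

Stokes: integral_partial_R omega = integral_R d omega with d omega = (∂Q/∂x - ∂P/∂y) dx ∧ dy.
  ∂Q/∂x = -2*y
  ∂P/∂y = -3*x
  integrand = ∂Q/∂x - ∂P/∂y = 3*x - 2*y.
Integrating over R: integral_0^1 integral_0^{1-x} (3*x - 2*y) dy dx = 1/6.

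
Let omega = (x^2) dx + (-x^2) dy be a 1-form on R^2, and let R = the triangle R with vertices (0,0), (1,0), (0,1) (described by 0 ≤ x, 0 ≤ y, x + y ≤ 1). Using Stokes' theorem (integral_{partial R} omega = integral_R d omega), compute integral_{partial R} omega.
integral_(partial R) omega = -1/3

Stokes: integral_partial_R omega = integral_R d omega with d omega = (∂Q/∂x - ∂P/∂y) dx ∧ dy.
  ∂Q/∂x = -2*x
  ∂P/∂y = 0
  integrand = ∂Q/∂x - ∂P/∂y = -2*x.
Integrating over R: integral_0^1 integral_0^{1-x} (-2*x) dy dx = -1/3.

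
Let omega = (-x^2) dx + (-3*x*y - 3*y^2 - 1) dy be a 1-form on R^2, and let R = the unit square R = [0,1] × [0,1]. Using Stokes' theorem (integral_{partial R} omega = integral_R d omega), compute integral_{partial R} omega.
integral_(partial R) omega = -3/2

Stokes: integral_partial_R omega = integral_R d omega with d omega = (∂Q/∂x - ∂P/∂y) dx ∧ dy.
  ∂Q/∂x = -3*y
  ∂P/∂y = 0
  integrand = ∂Q/∂x - ∂P/∂y = -3*y.
Integrating over R: integral_0^1 integral_0^1 (-3*y) dx dy = -3/2.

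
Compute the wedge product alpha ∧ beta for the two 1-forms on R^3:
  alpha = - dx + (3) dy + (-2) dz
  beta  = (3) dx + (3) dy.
alpha ∧ beta = (-12) dx ∧ dy + (6) dx ∧ dz + (6) dy ∧ dz

Distribute the wedge, using dx_i ∧ dx_j = -dx_j ∧ dx_i and dx_i ∧ dx_i = 0. For each pair (i, j) with i < j, the coefficient of dx_i ∧ dx_j in alpha ∧ beta is (alpha_i * beta_j - alpha_j * beta_i). Collecting: alpha ∧ beta = (-12) dx ∧ dy + (6) dx ∧ dz + (6) dy ∧ dz.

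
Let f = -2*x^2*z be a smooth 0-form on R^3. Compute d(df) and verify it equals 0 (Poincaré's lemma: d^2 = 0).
d(df) = 0

Step 1: df = sum_i (∂f/∂x_i) dx_i = (-4*x*z) dx + (0) dy + (-2*x^2) dz.
Step 2: Apply d again. Using the 1-form formula, the coefficient of dx ∧ dy in d(df) is ∂^2 f/∂x ∂y - ∂^2 f/∂y ∂x = (0) - (0) = 0 (equality of mixed partials for smooth f).
Similarly for dx ∧ dz and dy ∧ dz — all coefficients vanish. So d(df) = 0.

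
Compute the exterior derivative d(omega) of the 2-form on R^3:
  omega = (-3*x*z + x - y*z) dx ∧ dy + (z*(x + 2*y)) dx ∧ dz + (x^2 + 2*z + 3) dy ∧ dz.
d(omega) = (-x - y - 2*z) dx ∧ dy ∧ dz

For a 2-form omega = sum_{i<j} g_{ij} dx_i ∧ dx_j, the exterior derivative is
  d(omega) = sum_{i<j} d(g_{ij}) ∧ dx_i ∧ dx_j = sum_{i<j, k} (∂g_{ij}/∂x_k) dx_k ∧ dx_i ∧ dx_j.
Expand each term, using dx_k ∧ dx_i ∧ dx_j = sgn(permutation) dx_{(a)} ∧ dx_{(b)} ∧ dx_{(c)} with (a < b < c) sorted:
  d(-3*x*z + x - y*z) includes (∂/∂z)(-3*x*z + x - y*z) dz = (-3*x - y) dz, which multiplied by dx ∧ dy gives (-3*x - y) dx ∧ dy ∧ dz
  d(z*(x + 2*y)) includes (∂/∂y)(z*(x + 2*y)) dy = (2*z) dy, which multiplied by dx ∧ dz gives (-2*z) dx ∧ dy ∧ dz
  d(x^2 + 2*z + 3) includes (∂/∂x)(x^2 + 2*z + 3) dx = (2*x) dx, which multiplied by dy ∧ dz gives (2*x) dx ∧ dy ∧ dz
Collecting like 3-forms: d(omega) = (-x - y - 2*z) dx ∧ dy ∧ dz.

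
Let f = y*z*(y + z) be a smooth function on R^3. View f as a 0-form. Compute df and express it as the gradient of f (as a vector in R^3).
df = (0) dx + (z*(2*y + z)) dy + (y*(y + 2*z)) dz; grad f = (0, z*(2*y + z), y*(y + 2*z))

For a 0-form f, d f = (∂f/∂x) dx + (∂f/∂y) dy + (∂f/∂z) dz. The components of the vector representation are exactly the entries of grad f in Cartesian coordinates:
  ∂f/∂x = 0
  ∂f/∂y = z*(2*y + z)
  ∂f/∂z = y*(y + 2*z).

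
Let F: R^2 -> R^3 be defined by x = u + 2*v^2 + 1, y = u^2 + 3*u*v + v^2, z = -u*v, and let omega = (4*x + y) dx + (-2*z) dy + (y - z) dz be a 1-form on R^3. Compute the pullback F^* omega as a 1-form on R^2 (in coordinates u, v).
F^* omega = (3*u^2*v + u^2 + 2*u*v^2 + 3*u*v + 4*u - v^3 + 9*v^2 + 4) du + (-u^3 + 6*u^2*v + 15*u*v^2 + 16*u*v + 36*v^3 + 16*v) dv

Using F^*(f dg) = (f ∘ F) d(g ∘ F), substitute each coordinate x_i by F_i(u, v) in f_i, and replace dx_i by d F_i = (∂F_i/∂u) du + (∂F_i/∂v) dv.
  For the x component: f_1(F) = u^2 + 3*u*v + 4*u + 9*v^2 + 4; d F_1 = (1) du + (4*v) dv
  For the y component: f_2(F) = 2*u*v; d F_2 = (2*u + 3*v) du + (3*u + 2*v) dv
  For the z component: f_3(F) = u^2 + 4*u*v + v^2; d F_3 = (-v) du + (-u) dv
Combining and collecting du, dv coefficients:
  coeff of du: 3*u^2*v + u^2 + 2*u*v^2 + 3*u*v + 4*u - v^3 + 9*v^2 + 4
  coeff of dv: -u^3 + 6*u^2*v + 15*u*v^2 + 16*u*v + 36*v^3 + 16*v
F^* omega = (3*u^2*v + u^2 + 2*u*v^2 + 3*u*v + 4*u - v^3 + 9*v^2 + 4) du + (-u^3 + 6*u^2*v + 15*u*v^2 + 16*u*v + 36*v^3 + 16*v) dv.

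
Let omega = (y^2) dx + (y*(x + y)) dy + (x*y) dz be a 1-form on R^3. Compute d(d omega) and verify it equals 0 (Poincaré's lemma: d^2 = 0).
d(d omega) = 0

Step 1: d omega = sum_{i<j} (∂f_j/∂x_i - ∂f_i/∂x_j) dx_i ∧ dx_j:
  coeff of dx ∧ dy: -y
  coeff of dx ∧ dz: y
  coeff of dy ∧ dz: x
Step 2: Apply d again to each 2-form coefficient. The only possible 3-form in R^3 is dx ∧ dy ∧ dz, with coefficient
  ∂(coeff of dy∧dz)/∂x - ∂(coeff of dx∧dz)/∂y + ∂(coeff of dx∧dy)/∂z
  = ∂/∂x (x) - ∂/∂y (y) + ∂/∂z (-y).
Each of these terms simplifies to sums of mixed partials that cancel in pairs. The result is 0 (by equality of mixed partials for smooth functions — Schwarz / Clairaut).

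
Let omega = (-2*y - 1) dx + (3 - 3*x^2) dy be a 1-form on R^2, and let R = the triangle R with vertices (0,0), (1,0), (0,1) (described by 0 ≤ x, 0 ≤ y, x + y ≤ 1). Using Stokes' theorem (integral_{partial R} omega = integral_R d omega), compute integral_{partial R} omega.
integral_(partial R) omega = 0

Stokes: integral_partial_R omega = integral_R d omega with d omega = (∂Q/∂x - ∂P/∂y) dx ∧ dy.
  ∂Q/∂x = -6*x
  ∂P/∂y = -2
  integrand = ∂Q/∂x - ∂P/∂y = 2 - 6*x.
Integrating over R: integral_0^1 integral_0^{1-x} (2 - 6*x) dy dx = 0.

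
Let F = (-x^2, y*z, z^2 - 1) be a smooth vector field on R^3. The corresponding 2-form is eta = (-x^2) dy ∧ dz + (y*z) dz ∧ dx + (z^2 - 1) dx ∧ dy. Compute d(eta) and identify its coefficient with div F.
d(eta) = (-2*x + 3*z) dx ∧ dy ∧ dz; div F = -2*x + 3*z

For a 2-form in R^3 of the form above, applying d gives a 3-form with coefficient ∂P/∂x + ∂Q/∂y + ∂R/∂z:
  ∂P/∂x = -2*x
  ∂Q/∂y = z
  ∂R/∂z = 2*z
Sum = -2*x + 3*z, which is exactly div F.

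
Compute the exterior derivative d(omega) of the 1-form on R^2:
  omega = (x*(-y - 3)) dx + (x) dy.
d(omega) = (x + 1) dx ∧ dy

For a 1-form omega = sum_i f_i dx_i, the exterior derivative is
  d(omega) = sum_{i < j} (∂f_j/∂x_i - ∂f_i/∂x_j) dx_i ∧ dx_j.
  coefficient of dx ∧ dy: ∂f_2/∂x - ∂f_1/∂y = ∂(x)/∂x - ∂(x*(-y - 3))/∂y = x + 1
Assembling: d(omega) = (x + 1) dx ∧ dy.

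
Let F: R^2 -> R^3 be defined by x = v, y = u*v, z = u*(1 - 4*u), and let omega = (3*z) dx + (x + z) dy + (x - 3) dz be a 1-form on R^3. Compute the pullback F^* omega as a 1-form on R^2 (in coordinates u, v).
F^* omega = (-4*u^2*v - 7*u*v + 24*u + v^2 + v - 3) du + (u*(-4*u^2 - 11*u + v + 3)) dv

Using F^*(f dg) = (f ∘ F) d(g ∘ F), substitute each coordinate x_i by F_i(u, v) in f_i, and replace dx_i by d F_i = (∂F_i/∂u) du + (∂F_i/∂v) dv.
  For the x component: f_1(F) = 3*u*(1 - 4*u); d F_1 = (0) du + (1) dv
  For the y component: f_2(F) = -4*u^2 + u + v; d F_2 = (v) du + (u) dv
  For the z component: f_3(F) = v - 3; d F_3 = (1 - 8*u) du + (0) dv
Combining and collecting du, dv coefficients:
  coeff of du: -4*u^2*v - 7*u*v + 24*u + v^2 + v - 3
  coeff of dv: u*(-4*u^2 - 11*u + v + 3)
F^* omega = (-4*u^2*v - 7*u*v + 24*u + v^2 + v - 3) du + (u*(-4*u^2 - 11*u + v + 3)) dv.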